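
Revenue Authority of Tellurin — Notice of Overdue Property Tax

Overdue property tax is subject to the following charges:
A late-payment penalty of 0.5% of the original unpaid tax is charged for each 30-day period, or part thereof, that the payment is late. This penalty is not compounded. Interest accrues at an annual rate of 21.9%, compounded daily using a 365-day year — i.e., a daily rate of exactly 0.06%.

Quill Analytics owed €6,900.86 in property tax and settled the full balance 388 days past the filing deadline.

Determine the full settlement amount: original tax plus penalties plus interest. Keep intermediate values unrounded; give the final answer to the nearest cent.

€9,157.72

Penalty periods: ⌈388/30⌉ = 13; penalty = 13 × 0.5% × €6,900.86 = €448.56…
Interest: €6,900.86 × ((1 + 0.0006)^388 − 1) = €6,900.86 × 0.26204092… = €1,808.3077…
Total = €6,900.86 + €448.5559 + €1,808.3077… = €9,157.72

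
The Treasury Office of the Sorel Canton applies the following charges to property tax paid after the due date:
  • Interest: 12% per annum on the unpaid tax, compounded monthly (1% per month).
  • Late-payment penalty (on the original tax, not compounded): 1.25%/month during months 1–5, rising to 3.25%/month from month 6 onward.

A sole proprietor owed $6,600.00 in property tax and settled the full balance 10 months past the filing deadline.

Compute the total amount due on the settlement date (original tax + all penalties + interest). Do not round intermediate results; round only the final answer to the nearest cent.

Penalty, months 1–5: 5 × 1.25% × $6,600.00 = $412.50
Penalty, months 6–10: 5 × 3.25% × $6,600.00 = $1,072.50
Interest: $6,600.00 × ((1 + 0.01)^10 − 1) = $6,600.00 × 0.1046221… = $690.5060…
Total = $6,600.00 + $1,485.0000 + $690.5060… = $8,775.51

$8,775.51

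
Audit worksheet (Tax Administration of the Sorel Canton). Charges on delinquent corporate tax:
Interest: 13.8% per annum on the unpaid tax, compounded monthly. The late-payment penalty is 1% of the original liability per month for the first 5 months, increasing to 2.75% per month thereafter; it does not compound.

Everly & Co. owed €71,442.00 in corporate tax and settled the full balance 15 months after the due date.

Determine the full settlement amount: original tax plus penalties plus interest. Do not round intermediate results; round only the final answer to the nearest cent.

€108,027.64

Penalty, months 1–5: 5 × 1% × €71,442.00 = €3,572.10
Penalty, months 6–15: 10 × 2.75% × €71,442.00 = €19,646.55
Interest (13.8%/yr ÷ 12 = 1.15%/month): €71,442.00 × ((1 + 0.0115)^15 − 1) = €13,366.9938…
Total = €71,442.00 + €23,218.6500 + €13,366.9938… = €108,027.64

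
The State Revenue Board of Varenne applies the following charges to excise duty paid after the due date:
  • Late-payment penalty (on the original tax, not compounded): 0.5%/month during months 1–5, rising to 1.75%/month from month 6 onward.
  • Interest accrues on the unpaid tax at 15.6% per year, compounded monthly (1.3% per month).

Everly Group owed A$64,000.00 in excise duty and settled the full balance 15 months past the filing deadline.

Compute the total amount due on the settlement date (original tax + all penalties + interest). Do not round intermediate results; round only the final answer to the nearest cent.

Penalty, months 1–5: 5 × 0.5% × A$64,000.00 = A$1,600.00
Penalty, months 6–15: 10 × 1.75% × A$64,000.00 = A$11,200.00
Interest: A$64,000.00 × ((1 + 0.013)^15 − 1) = A$64,000.00 × 0.2137848… = A$13,682.2247…
Total = A$64,000.00 + A$12,800.0000 + A$13,682.2247… = A$90,482.22

A$90,482.22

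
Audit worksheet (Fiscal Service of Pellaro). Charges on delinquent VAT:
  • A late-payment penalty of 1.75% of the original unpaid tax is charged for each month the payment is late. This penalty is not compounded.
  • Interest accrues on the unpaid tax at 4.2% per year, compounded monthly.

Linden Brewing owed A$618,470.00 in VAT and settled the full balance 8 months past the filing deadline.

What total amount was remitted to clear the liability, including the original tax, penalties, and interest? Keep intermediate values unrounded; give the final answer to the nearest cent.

A$722,586.59

Late-payment penalty = 1.75% × A$618,470.00 × 8 mo = A$86,585.80
Interest (4.2%/yr ÷ 12 = 0.35%/month): A$618,470.00 × ((1 + 0.0035)^8 − 1) = A$17,530.7867…
Total = A$618,470.00 + A$86,585.8000 + A$17,530.7867… = A$722,586.59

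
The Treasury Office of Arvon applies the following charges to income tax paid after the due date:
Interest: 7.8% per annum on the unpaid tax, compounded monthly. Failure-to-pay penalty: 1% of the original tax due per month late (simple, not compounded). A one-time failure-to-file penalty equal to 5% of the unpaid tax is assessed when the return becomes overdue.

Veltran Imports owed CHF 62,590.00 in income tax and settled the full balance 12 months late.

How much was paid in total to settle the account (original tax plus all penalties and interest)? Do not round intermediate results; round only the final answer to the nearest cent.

CHF 78,290.69

Failure-to-file penalty: 5% × CHF 62,590.00 = CHF 3,129.50
Failure-to-pay penalty: 12 × 1% × CHF 62,590.00 = CHF 7,510.80
Interest (7.8%/yr ÷ 12 = 0.65%/month): CHF 62,590.00 × ((1 + 0.0065)^12 − 1) = CHF 5,060.3896…
Total = CHF 62,590.00 + CHF 10,640.3000 + CHF 5,060.3896… = CHF 78,290.69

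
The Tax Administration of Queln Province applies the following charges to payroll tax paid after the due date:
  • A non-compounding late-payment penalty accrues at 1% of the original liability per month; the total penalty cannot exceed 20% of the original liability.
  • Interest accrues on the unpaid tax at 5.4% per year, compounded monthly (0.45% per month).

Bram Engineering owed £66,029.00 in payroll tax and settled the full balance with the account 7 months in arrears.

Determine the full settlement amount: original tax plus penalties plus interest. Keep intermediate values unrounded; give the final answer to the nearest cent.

Penalty: 7 × 1% × £66,029.00 = £4,622.03 (below the 20% cap of £13,205.80)
Interest: £66,029.00 × ((1 + 0.0045)^7 − 1) = £66,029.00 × 0.0319285… = £2,108.2039…
Total = £66,029.00 + £4,622.0300 + £2,108.2039… = £72,759.23

£72,759.23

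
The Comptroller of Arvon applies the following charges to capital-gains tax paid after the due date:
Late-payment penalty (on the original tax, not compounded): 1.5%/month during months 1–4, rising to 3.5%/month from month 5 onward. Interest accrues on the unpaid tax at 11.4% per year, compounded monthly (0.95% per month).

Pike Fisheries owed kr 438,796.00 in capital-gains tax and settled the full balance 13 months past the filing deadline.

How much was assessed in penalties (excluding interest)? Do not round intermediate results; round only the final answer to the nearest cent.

kr 164,548.50

Penalty, months 1–4: 4 × 1.5% × kr 438,796.00 = kr 26,327.76
Penalty, months 5–13: 9 × 3.5% × kr 438,796.00 = kr 138,220.74
Total penalty = kr 26,327.76 + kr 138,220.74 = kr 164,548.50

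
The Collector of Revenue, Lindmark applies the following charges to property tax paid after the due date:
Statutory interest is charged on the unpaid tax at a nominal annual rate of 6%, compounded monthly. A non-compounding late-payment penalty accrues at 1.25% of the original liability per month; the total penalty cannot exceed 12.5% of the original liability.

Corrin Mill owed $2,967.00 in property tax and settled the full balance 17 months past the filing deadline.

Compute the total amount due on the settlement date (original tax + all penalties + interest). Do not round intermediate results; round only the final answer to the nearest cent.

$3,600.41

Penalty (uncapped): 17 × 1.25% × $2,967.00 = $630.49…; cap = 12.5% × $2,967.00 = $370.88… → penalty = $370.88…
Interest (6%/yr ÷ 12 = 0.5%/month): $2,967.00 × ((1 + 0.005)^17 − 1) = $262.5395…
Total = $2,967.00 + $370.8750 + $262.5395… = $3,600.41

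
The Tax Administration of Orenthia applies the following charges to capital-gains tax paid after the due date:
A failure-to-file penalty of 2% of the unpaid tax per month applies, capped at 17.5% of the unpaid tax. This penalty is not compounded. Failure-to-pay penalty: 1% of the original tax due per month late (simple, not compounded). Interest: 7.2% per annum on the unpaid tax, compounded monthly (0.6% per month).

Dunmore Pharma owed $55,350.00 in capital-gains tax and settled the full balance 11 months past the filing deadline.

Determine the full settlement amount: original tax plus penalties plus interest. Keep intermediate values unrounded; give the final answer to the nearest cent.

$74,889.44

Failure-to-file: 11 × 2% × $55,350.00 = $12,177.00, capped at 17.5% × $55,350.00 = $9,686.25
Failure-to-pay penalty = 1% × $55,350.00 × 11 mo = $6,088.50
Interest: $55,350.00 × ((1 + 0.006)^11 − 1) = $55,350.00 × 0.0680161… = $3,764.6895…
Total = $55,350.00 + $15,774.7500 + $3,764.6895… = $74,889.44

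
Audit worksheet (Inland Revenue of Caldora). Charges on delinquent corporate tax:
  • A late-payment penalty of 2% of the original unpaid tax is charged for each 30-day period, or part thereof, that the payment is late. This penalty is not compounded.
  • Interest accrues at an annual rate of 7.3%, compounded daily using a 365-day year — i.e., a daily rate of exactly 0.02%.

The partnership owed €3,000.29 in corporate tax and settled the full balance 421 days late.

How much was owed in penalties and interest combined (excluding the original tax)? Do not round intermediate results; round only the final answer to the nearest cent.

Penalty periods: ⌈421/30⌉ = 15; penalty = 15 × 2% × €3,000.29 = €900.09…
Interest: €3,000.29 × ((1 + 0.0002)^421 − 1) = €3,000.29 × 0.08783728… = €263.5373…
Penalties + interest = €900.0870 + €263.5373… = €1,163.62

€1,163.62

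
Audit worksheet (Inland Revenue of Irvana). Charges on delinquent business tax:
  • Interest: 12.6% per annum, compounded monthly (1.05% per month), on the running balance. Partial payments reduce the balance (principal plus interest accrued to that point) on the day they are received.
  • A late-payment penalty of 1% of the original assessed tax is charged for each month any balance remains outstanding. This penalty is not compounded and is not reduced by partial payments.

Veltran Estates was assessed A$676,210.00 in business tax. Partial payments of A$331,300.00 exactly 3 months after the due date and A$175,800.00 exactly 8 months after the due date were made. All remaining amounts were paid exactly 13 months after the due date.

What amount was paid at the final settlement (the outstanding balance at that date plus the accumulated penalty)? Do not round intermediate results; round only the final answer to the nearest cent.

A$309,462.50

Balance at month 3: A$676,210.0000 × (1 + 0.0105)^3 = A$697,735.0543…
After A$331,300.00 payment: A$697,735.0543… − A$331,300.00 = A$366,435.0543…
Balance at month 8: A$366,435.0543… × (1 + 0.0105)^5 = A$386,081.1535…
After A$175,800.00 payment: A$386,081.1535… − A$175,800.00 = A$210,281.1535…
Balance at month 13: A$210,281.1535… × (1 + 0.0105)^5 = A$221,555.1961…
Penalty: 13 × 1% × A$676,210.00 = A$87,907.30
Final settlement = outstanding balance + penalty = A$221,555.1961… + A$87,907.30 = A$309,462.50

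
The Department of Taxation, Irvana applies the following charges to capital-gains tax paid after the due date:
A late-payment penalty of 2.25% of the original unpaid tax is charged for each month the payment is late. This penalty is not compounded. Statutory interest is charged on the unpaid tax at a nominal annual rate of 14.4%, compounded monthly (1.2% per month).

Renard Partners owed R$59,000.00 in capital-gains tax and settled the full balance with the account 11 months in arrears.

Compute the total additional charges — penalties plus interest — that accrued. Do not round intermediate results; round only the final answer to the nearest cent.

Late-payment penalty: 11 × 2.25% × R$59,000.00 = R$14,602.50
Interest: R$59,000.00 × ((1 + 0.012)^11 − 1) = R$59,000.00 × 0.1402121… = R$8,272.5127…
Penalties + interest = R$14,602.5000 + R$8,272.5127… = R$22,875.01

R$22,875.01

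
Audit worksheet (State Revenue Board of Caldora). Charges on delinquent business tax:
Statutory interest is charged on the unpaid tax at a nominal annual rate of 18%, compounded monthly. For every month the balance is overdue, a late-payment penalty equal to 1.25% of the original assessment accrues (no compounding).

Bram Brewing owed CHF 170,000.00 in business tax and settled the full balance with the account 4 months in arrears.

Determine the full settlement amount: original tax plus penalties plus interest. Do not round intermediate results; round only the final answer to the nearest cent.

Late-payment penalty = 1.25% × CHF 170,000.00 × 4 mo = CHF 8,500.00
Interest (18%/yr ÷ 12 = 1.5%/month): CHF 170,000.00 × ((1 + 0.015)^4 − 1) = CHF 10,431.8036…
Total = CHF 170,000.00 + CHF 8,500.0000 + CHF 10,431.8036… = CHF 188,931.80

CHF 188,931.80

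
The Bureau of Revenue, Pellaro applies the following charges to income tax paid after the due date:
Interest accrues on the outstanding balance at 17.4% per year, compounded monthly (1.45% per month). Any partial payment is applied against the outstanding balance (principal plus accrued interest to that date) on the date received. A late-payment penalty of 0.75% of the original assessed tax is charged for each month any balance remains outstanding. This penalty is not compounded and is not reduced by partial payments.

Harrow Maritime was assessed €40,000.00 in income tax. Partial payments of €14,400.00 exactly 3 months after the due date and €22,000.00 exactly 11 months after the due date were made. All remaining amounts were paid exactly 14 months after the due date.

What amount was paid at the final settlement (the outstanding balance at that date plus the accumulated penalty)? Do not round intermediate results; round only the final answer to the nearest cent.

€13,289.80

Balance at month 3: €40,000.0000 × (1 + 0.0145)^3 = €41,765.3519…
After €14,400.00 payment: €41,765.3519… − €14,400.00 = €27,365.3519…
Balance at month 11: €27,365.3519… × (1 + 0.0145)^8 = €30,705.5902…
After €22,000.00 payment: €30,705.5902… − €22,000.00 = €8,705.5902…
Balance at month 14: €8,705.5902… × (1 + 0.0145)^3 = €9,089.8009…
Penalty: 14 × 0.75% × €40,000.00 = €4,200.00
Final settlement = outstanding balance + penalty = €9,089.8009… + €4,200.00 = €13,289.80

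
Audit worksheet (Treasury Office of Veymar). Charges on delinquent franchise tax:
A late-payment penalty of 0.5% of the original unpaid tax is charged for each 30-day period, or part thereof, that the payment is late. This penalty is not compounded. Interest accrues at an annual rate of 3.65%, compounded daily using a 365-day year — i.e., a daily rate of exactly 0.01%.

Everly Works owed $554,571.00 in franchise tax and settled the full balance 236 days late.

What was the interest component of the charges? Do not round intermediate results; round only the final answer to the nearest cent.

Interest: $554,571.00 × ((1 + 0.0001)^236 − 1) = $554,571.00 × 0.02387948… = $13,242.8647…

$13,242.86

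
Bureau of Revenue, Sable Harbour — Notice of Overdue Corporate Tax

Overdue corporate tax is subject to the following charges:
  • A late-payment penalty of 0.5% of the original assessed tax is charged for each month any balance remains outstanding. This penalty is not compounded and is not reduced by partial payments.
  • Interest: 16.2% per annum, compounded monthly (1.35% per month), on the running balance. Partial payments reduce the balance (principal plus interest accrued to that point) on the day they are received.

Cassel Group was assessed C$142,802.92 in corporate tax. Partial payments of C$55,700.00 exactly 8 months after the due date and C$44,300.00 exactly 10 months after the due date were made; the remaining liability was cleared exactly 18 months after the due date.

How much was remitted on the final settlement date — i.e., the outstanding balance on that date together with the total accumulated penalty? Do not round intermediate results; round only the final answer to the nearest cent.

Balance at month 8: C$142,802.9200 × (1 + 0.0135)^8 = C$158,974.3698…
After C$55,700.00 payment: C$158,974.3698… − C$55,700.00 = C$103,274.3698…
Balance at month 10: C$103,274.3698… × (1 + 0.0135)^2 = C$106,081.5996…
After C$44,300.00 payment: C$106,081.5996… − C$44,300.00 = C$61,781.5996…
Balance at month 18: C$61,781.5996… × (1 + 0.0135)^8 = C$68,777.9414…
Penalty: 18 × 0.5% × C$142,802.92 = C$12,852.26…
Final settlement = outstanding balance + penalty = C$68,777.9414… + C$12,852.26… = C$81,630.20

C$81,630.20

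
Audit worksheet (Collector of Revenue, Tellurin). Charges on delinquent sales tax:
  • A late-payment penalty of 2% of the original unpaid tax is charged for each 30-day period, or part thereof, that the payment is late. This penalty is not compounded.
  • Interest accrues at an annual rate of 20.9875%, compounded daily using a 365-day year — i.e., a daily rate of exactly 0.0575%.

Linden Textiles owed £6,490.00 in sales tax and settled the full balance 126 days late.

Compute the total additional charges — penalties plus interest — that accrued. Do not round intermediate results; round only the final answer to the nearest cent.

£1,136.51

Penalty periods: ⌈126/30⌉ = 5; penalty = 5 × 2% × £6,490.00 = £649.00
Interest: £6,490.00 × ((1 + 0.000575)^126 − 1) = £6,490.00 × 0.07511666… = £487.5071…
Penalties + interest = £649.0000 + £487.5071… = £1,136.51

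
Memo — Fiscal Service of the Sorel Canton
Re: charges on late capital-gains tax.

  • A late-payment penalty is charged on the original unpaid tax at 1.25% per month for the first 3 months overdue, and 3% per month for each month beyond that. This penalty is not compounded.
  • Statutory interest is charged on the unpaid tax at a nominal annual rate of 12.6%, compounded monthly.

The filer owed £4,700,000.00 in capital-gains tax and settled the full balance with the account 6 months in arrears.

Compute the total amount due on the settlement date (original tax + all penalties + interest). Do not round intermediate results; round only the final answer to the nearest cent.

Penalty, months 1–3: 3 × 1.25% × £4,700,000.00 = £176,250.00
Penalty, months 4–6: 3 × 3% × £4,700,000.00 = £423,000.00
Interest (12.6%/yr ÷ 12 = 1.05%/month): £4,700,000.00 × ((1 + 0.0105)^6 − 1) = £303,982.3023…
Total = £4,700,000.00 + £599,250.0000 + £303,982.3023… = £5,603,232.30

£5,603,232.30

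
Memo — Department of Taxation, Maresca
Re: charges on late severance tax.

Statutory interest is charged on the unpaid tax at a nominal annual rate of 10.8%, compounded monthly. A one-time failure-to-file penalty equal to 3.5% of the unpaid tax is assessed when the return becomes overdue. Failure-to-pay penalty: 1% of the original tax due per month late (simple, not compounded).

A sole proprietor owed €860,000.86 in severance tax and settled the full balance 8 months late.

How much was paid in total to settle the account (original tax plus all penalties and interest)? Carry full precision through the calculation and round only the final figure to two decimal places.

€1,022,807.01

Failure-to-file penalty: 3.5% × €860,000.86 = €30,100.03…
Failure-to-pay penalty = 1% × €860,000.86 × 8 mo = €68,800.07…
Interest (10.8%/yr ÷ 12 = 0.9%/month): €860,000.86 × ((1 + 0.009)^8 − 1) = €63,906.0504…
Total = €860,000.86 + €98,900.0989 + €63,906.0504… = €1,022,807.01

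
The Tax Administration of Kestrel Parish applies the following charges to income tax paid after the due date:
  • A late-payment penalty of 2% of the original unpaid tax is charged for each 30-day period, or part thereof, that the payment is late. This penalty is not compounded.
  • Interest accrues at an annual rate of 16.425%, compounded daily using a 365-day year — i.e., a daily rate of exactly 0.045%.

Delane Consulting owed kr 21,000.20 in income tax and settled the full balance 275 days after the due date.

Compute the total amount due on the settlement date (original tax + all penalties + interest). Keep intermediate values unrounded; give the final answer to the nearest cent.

kr 27,966.00

Penalty periods: ⌈275/30⌉ = 10; penalty = 10 × 2% × kr 21,000.20 = kr 4,200.04
Interest: kr 21,000.20 × ((1 + 0.00045)^275 − 1) = kr 21,000.20 × 0.13170140… = kr 2,765.7558…
Total = kr 21,000.20 + kr 4,200.0400 + kr 2,765.7558… = kr 27,966.00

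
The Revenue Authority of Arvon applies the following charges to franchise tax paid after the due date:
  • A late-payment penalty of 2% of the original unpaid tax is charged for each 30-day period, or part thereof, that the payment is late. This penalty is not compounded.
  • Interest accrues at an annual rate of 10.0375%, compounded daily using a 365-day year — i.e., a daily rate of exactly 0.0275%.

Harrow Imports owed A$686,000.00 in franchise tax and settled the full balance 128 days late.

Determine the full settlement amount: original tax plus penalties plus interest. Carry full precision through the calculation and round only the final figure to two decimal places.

A$779,173.78

Penalty periods: ⌈128/30⌉ = 5; penalty = 5 × 2% × A$686,000.00 = A$68,600.00
Interest: A$686,000.00 × ((1 + 0.000275)^128 − 1) = A$686,000.00 × 0.03582184… = A$24,573.7829…
Total = A$686,000.00 + A$68,600.0000 + A$24,573.7829… = A$779,173.78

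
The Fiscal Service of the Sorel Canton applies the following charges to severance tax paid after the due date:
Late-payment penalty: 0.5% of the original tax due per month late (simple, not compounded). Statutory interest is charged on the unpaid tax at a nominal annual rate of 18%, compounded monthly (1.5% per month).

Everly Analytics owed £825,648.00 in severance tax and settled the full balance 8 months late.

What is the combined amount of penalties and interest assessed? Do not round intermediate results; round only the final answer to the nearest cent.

£137,464.27

Late-payment penalty = 0.5% × £825,648.00 × 8 mo = £33,025.92
Interest: £825,648.00 × ((1 + 0.015)^8 − 1) = £825,648.00 × 0.1264926… = £104,438.3511…
Penalties + interest = £33,025.9200 + £104,438.3511… = £137,464.27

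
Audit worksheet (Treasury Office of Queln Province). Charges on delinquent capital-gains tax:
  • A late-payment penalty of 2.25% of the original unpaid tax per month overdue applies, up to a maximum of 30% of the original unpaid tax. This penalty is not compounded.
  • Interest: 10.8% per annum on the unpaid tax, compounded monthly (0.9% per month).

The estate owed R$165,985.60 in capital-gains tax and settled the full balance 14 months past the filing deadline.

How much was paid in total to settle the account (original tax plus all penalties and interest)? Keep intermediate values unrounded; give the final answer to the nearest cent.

Penalty (uncapped): 14 × 2.25% × R$165,985.60 = R$52,285.46…; cap = 30% × R$165,985.60 = R$49,795.68 → penalty = R$49,795.68
Interest: R$165,985.60 × ((1 + 0.009)^14 − 1) = R$165,985.60 × 0.1336430… = R$22,182.8207…
Total = R$165,985.60 + R$49,795.6800 + R$22,182.8207… = R$237,964.10

R$237,964.10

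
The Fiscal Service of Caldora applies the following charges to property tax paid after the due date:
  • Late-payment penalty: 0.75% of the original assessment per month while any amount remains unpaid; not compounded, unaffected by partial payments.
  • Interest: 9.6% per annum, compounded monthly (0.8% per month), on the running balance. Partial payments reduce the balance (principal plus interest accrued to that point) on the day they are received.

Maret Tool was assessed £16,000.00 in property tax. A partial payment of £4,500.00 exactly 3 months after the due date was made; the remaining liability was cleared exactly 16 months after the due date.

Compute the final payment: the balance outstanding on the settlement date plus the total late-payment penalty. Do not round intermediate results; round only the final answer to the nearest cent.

Balance at month 3: £16,000.0000 × (1 + 0.008)^3 = £16,387.0802…
After £4,500.00 payment: £16,387.0802… − £4,500.00 = £11,887.0802…
Balance at month 16: £11,887.0802… × (1 + 0.008)^13 = £13,184.4528…
Penalty: 16 × 0.75% × £16,000.00 = £1,920.00
Final settlement = outstanding balance + penalty = £13,184.4528… + £1,920.00 = £15,104.45

£15,104.45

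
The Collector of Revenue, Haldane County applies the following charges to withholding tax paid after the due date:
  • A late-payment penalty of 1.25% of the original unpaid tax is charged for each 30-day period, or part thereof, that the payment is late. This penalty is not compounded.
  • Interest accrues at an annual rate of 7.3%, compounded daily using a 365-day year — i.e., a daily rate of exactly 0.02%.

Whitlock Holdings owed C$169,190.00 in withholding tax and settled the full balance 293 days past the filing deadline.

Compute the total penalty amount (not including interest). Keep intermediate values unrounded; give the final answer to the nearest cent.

Penalty periods: ⌈293/30⌉ = 10; penalty = 10 × 1.25% × C$169,190.00 = C$21,148.75

C$21,148.75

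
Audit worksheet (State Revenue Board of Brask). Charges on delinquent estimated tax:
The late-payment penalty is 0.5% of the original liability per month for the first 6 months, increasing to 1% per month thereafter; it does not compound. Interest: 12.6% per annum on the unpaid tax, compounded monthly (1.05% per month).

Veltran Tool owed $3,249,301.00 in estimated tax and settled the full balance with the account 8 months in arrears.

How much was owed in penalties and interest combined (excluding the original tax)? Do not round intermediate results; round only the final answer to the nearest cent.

$445,650.36

Penalty, months 1–6: 6 × 0.5% × $3,249,301.00 = $97,479.03
Penalty, months 7–8: 2 × 1% × $3,249,301.00 = $64,986.02
Interest: $3,249,301.00 × ((1 + 0.0105)^8 − 1) = $3,249,301.00 × 0.0871527… = $283,185.3067…
Penalties + interest = $162,465.0500 + $283,185.3067… = $445,650.36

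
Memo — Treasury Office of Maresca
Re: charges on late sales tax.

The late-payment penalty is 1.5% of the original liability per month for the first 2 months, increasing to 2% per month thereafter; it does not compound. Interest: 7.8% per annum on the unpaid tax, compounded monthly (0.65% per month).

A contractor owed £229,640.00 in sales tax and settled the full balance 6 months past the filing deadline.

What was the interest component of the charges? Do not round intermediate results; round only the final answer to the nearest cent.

Interest: £229,640.00 × ((1 + 0.0065)^6 − 1) = £229,640.00 × 0.0396393… = £9,102.7618…

£9,102.76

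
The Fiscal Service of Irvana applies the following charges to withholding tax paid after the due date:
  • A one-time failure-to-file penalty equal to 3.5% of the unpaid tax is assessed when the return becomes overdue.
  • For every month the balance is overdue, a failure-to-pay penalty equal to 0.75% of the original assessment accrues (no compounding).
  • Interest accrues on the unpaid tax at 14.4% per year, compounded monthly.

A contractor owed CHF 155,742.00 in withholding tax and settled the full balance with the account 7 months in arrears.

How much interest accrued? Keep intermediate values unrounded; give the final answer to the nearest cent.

CHF 13,562.82

Interest (14.4%/yr ÷ 12 = 1.2%/month): CHF 155,742.00 × ((1 + 0.012)^7 − 1) = CHF 13,562.8249…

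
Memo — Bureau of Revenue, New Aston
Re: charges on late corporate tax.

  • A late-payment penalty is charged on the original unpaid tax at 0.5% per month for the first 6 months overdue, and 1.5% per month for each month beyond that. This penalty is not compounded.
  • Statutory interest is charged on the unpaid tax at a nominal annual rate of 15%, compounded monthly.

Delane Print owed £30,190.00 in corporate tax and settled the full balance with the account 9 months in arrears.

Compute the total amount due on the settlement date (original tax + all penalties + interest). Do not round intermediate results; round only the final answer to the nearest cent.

£36,025.49

Penalty, months 1–6: 6 × 0.5% × £30,190.00 = £905.70
Penalty, months 7–9: 3 × 1.5% × £30,190.00 = £1,358.55
Interest (15%/yr ÷ 12 = 1.25%/month): £30,190.00 × ((1 + 0.0125)^9 − 1) = £3,571.2408…
Total = £30,190.00 + £2,264.2500 + £3,571.2408… = £36,025.49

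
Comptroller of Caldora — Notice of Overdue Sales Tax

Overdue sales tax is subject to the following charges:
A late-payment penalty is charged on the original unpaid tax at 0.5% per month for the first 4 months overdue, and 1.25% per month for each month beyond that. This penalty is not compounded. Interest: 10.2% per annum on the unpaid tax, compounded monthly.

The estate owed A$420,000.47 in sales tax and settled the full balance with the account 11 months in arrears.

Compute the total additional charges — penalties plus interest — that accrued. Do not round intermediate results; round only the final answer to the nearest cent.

A$86,132.36

Penalty, months 1–4: 4 × 0.5% × A$420,000.47 = A$8,400.01…
Penalty, months 5–11: 7 × 1.25% × A$420,000.47 = A$36,750.04…
Interest (10.2%/yr ÷ 12 = 0.85%/month): A$420,000.47 × ((1 + 0.0085)^11 − 1) = A$40,982.3119…
Penalties + interest = A$45,150.0505… + A$40,982.3119… = A$86,132.36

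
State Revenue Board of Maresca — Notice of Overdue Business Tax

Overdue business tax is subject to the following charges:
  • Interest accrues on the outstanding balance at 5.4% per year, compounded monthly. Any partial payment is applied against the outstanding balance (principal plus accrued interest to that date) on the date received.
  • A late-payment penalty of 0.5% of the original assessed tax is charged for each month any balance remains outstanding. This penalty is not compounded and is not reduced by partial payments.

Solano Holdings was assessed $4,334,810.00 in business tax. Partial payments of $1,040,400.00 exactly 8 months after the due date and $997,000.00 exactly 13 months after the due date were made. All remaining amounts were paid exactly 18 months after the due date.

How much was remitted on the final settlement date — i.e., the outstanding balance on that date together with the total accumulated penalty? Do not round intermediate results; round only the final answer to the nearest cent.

Monthly rate = 5.4% ÷ 12 = 0.45%
Balance at month 8: $4,334,810.0000 × (1 + 0.0045)^8 = $4,493,343.2427…
After $1,040,400.00 payment: $4,493,343.2427… − $1,040,400.00 = $3,452,943.2427…
Balance at month 13: $3,452,943.2427… × (1 + 0.0045)^5 = $3,531,336.8402…
After $997,000.00 payment: $3,531,336.8402… − $997,000.00 = $2,534,336.8402…
Balance at month 18: $2,534,336.8402… × (1 + 0.0045)^5 = $2,591,874.9370…
Penalty: 18 × 0.5% × $4,334,810.00 = $390,132.90
Final settlement = outstanding balance + penalty = $2,591,874.9370… + $390,132.90 = $2,982,007.84

$2,982,007.84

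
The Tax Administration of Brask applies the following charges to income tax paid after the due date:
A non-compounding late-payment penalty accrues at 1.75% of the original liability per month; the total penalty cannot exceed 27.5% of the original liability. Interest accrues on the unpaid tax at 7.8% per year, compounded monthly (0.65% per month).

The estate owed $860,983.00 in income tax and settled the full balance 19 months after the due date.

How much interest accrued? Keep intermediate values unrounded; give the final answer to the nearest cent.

$112,786.98

Interest: $860,983.00 × ((1 + 0.0065)^19 − 1) = $860,983.00 × 0.1309979… = $112,786.9800…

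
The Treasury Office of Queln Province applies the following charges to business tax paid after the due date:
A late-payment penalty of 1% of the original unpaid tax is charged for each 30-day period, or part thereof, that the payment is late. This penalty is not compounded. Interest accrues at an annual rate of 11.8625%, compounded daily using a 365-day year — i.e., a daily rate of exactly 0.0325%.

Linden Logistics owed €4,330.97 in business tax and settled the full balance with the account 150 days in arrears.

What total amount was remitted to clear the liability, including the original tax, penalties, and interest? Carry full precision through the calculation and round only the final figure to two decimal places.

Penalty periods: ⌈150/30⌉ = 5; penalty = 5 × 1% × €4,330.97 = €216.55…
Interest: €4,330.97 × ((1 + 0.000325)^150 − 1) = €4,330.97 × 0.04994951… = €216.3298…
Total = €4,330.97 + €216.5485 + €216.3298… = €4,763.85

€4,763.85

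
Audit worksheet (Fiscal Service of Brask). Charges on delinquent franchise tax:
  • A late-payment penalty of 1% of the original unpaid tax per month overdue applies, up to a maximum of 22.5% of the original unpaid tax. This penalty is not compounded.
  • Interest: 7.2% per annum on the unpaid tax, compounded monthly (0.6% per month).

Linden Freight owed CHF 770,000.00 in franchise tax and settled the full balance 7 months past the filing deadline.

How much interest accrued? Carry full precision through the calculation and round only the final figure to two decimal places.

CHF 32,927.98

Interest: CHF 770,000.00 × ((1 + 0.006)^7 − 1) = CHF 770,000.00 × 0.0427636… = CHF 32,927.9763…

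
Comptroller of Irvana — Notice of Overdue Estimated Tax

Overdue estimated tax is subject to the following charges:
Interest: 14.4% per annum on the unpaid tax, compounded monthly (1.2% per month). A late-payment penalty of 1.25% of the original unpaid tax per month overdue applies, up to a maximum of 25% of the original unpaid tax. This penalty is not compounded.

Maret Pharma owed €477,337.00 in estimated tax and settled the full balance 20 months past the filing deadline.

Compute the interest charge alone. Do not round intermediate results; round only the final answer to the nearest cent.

Interest: €477,337.00 × ((1 + 0.012)^20 − 1) = €477,337.00 × 0.2694344… = €128,610.9902…

€128,610.99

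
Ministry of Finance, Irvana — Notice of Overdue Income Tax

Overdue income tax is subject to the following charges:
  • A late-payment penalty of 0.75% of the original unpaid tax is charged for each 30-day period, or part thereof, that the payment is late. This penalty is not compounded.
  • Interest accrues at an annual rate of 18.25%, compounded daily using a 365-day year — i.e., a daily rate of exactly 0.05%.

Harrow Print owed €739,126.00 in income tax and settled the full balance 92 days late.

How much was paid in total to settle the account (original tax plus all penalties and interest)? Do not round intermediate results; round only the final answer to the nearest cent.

Penalty periods: ⌈92/30⌉ = 4; penalty = 4 × 0.75% × €739,126.00 = €22,173.78
Interest: €739,126.00 × ((1 + 0.0005)^92 − 1) = €739,126.00 × 0.04706237… = €34,785.0240…
Total = €739,126.00 + €22,173.7800 + €34,785.0240… = €796,084.80

€796,084.80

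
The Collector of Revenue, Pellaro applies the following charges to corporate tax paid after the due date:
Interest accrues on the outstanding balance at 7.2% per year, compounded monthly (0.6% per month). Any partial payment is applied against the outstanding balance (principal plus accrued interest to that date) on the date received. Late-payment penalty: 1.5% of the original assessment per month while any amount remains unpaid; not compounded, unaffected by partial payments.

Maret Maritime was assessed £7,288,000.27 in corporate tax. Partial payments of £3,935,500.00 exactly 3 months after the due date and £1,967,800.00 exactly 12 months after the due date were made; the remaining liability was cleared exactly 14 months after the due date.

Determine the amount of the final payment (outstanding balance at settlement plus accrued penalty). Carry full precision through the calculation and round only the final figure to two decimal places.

Balance at month 3: £7,288,000.2700 × (1 + 0.006)^3 = £7,419,972.9531…
After £3,935,500.00 payment: £7,419,972.9531… − £3,935,500.00 = £3,484,472.9531…
Balance at month 12: £3,484,472.9531… × (1 + 0.006)^9 = £3,677,214.1642…
After £1,967,800.00 payment: £3,677,214.1642… − £1,967,800.00 = £1,709,414.1642…
Balance at month 14: £1,709,414.1642… × (1 + 0.006)^2 = £1,729,988.6731…
Penalty: 14 × 1.5% × £7,288,000.27 = £1,530,480.06…
Final settlement = outstanding balance + penalty = £1,729,988.6731… + £1,530,480.06… = £3,260,468.73

£3,260,468.73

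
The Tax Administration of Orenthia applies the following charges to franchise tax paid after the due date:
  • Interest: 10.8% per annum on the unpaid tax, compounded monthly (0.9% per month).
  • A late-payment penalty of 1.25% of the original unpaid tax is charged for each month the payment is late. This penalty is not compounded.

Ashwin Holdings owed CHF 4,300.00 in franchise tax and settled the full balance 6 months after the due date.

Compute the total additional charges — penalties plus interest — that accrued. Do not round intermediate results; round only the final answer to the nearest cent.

CHF 559.99

Late-payment penalty: 6 × 1.25% × CHF 4,300.00 = CHF 322.50
Interest: CHF 4,300.00 × ((1 + 0.009)^6 − 1) = CHF 4,300.00 × 0.0552297… = CHF 237.4876…
Penalties + interest = CHF 322.5000 + CHF 237.4876… = CHF 559.99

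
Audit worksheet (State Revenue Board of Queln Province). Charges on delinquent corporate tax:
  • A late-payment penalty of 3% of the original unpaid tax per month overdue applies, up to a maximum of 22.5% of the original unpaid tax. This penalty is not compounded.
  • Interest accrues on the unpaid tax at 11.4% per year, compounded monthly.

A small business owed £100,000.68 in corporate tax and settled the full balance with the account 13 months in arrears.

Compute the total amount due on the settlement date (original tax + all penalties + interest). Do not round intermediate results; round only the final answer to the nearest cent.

Penalty (uncapped): 13 × 3% × £100,000.68 = £39,000.27…; cap = 22.5% × £100,000.68 = £22,500.15… → penalty = £22,500.15…
Interest (11.4%/yr ÷ 12 = 0.95%/month): £100,000.68 × ((1 + 0.0095)^13 − 1) = £13,079.1523…
Total = £100,000.68 + £22,500.1530 + £13,079.1523… = £135,579.99

£135,579.99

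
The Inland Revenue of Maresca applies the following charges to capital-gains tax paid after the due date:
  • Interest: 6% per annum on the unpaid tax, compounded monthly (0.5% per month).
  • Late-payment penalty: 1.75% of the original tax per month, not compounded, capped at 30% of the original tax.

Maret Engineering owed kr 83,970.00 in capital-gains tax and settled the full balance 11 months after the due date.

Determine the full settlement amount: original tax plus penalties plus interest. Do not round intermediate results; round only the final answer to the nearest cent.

Penalty: 11 × 1.75% × kr 83,970.00 = kr 16,164.23… (below the 30% cap of kr 25,191.00)
Interest: kr 83,970.00 × ((1 + 0.005)^11 − 1) = kr 83,970.00 × 0.0563958… = kr 4,735.5581…
Total = kr 83,970.00 + kr 16,164.2250 + kr 4,735.5581… = kr 104,869.78

kr 104,869.78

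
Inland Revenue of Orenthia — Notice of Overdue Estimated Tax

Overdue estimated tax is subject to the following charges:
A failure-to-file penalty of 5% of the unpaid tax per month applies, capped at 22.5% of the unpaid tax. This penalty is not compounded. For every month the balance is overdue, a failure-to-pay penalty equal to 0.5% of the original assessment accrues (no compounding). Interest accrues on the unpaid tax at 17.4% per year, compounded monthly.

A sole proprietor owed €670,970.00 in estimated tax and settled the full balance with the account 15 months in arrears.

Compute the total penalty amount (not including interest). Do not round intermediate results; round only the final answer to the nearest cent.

Failure-to-file: 15 × 5% × €670,970.00 = €503,227.50, capped at 22.5% × €670,970.00 = €150,968.25
Failure-to-pay penalty = 0.5% × €670,970.00 × 15 mo = €50,322.75
Total penalty = €150,968.25 + €50,322.75 = €201,291.00

€201,291.00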